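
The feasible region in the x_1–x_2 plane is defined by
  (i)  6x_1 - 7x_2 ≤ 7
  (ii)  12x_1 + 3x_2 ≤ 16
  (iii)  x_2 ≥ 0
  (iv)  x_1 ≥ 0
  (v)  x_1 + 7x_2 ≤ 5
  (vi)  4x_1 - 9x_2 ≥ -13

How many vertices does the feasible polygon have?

Of the 15 pairwise boundary intersections, those satisfying every inequality are:
  (133/102, 2/17)
  (7/6, 0)
  (97/81, 44/81)
  (0, 0)
  (0, 5/7)

5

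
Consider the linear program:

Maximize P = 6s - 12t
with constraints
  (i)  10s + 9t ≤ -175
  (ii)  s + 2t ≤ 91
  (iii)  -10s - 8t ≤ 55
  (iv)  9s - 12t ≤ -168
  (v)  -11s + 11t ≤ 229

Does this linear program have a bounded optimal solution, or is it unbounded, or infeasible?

infeasible

The boundaries 10s + 9t = -175 and -10s - 8t = 55 meet at (181/2, -120), but that point violates 9s - 12t ≤ -168. Every candidate vertex is excluded by some other constraint, so the feasible region is empty.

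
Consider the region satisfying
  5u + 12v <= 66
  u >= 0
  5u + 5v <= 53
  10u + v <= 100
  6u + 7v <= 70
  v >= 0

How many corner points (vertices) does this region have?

Pairwise boundary intersections that survive every other constraint:
  (0, 11/2)
  (306/35, 13/7)
  (0, 0)
  (149/15, 2/3)
  (10, 0)

5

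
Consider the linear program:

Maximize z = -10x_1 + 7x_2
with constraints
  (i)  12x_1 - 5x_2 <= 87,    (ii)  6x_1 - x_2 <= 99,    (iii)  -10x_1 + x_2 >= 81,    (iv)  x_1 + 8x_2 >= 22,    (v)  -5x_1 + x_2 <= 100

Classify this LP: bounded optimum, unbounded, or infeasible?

bounded optimum

Feasible corners and z = -10x_1 + 7x_2:
  (-626/81, 301/81) → z = 2789/27
  (19/5, 119) → z = 795
  (-778/41, 210/41) → z = 9250/41
The feasible region has finitely many vertices and no improving ray; the maximum is 795 at (19/5, 119).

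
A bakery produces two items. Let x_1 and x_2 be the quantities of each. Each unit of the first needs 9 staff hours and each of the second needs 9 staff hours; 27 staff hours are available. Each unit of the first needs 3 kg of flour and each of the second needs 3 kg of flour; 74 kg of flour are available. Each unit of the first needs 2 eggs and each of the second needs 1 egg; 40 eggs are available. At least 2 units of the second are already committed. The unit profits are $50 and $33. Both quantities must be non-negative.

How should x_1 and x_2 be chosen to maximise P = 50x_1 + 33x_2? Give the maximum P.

x_1 = 1, x_2 = 2, maximum P = 116

Feasible corners and P = 50x_1 + 33x_2:
  (0, 3) → P = 99
  (0, 2) → P = 66
  (1, 2) → P = 116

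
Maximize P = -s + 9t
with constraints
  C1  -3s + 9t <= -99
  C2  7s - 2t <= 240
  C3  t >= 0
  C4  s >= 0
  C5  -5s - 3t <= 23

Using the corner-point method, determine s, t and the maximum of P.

s = 654/19, t = 9/19, maximum P = -573/19

Corner points and P = -s + 9t:
  (654/19, 9/19) → P = -573/19
  (33, 0) → P = -33
  (240/7, 0) → P = -240/7

The optimum lies where -3s + 9t = -99 and 7s - 2t = 240.
Solving simultaneously gives s = 654/19, t = 9/19.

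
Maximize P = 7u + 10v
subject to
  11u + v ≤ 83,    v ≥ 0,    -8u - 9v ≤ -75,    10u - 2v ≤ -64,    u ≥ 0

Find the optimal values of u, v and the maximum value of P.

Vertices and P = 7u + 10v:
  (51/16, 767/16) → P = 8027/16
  (0, 83) → P = 830
  (0, 32) → P = 320

u = 0, v = 83, maximum P = 830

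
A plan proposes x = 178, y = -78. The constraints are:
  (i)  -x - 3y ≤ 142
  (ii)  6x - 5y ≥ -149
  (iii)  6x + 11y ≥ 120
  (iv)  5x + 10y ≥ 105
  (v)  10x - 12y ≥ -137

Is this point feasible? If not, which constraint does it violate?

(i): 56 ≤ 142 ✓
(ii): 1458 ≥ -149 ✓
(iii): 210 ≥ 120 ✓
(iv): 110 ≥ 105 ✓
(v): 2716 ≥ -137 ✓

feasible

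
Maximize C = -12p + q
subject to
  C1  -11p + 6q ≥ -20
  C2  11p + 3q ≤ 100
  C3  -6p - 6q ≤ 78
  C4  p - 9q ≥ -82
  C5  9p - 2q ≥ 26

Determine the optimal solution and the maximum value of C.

p = 29/8, q = 53/16, maximum C = -643/16

Corner points and C = -12p + q:
  (20/3, 80/9) → C = -640/9
  (29/8, 53/16) → C = -643/16
  (109/17, 167/17) → C = -1141/17
  (398/79, 764/79) → C = -4012/79

At the optimal vertex, -11p + 6q = -20 and 9p - 2q = 26.
Solving simultaneously gives p = 29/8, q = 53/16.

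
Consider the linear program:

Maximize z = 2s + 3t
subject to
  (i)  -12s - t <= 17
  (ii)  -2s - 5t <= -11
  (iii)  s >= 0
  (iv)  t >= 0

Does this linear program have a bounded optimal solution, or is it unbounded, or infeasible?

unbounded

From the feasible point (0, 11/5), moving in the direction (0, 1) keeps every constraint satisfied while z increases without bound.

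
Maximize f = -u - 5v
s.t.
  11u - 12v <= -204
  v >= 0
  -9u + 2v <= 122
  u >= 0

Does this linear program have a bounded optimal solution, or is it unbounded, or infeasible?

Corner points and f = -u - 5v:
  (0, 17) → f = -85
  (0, 61) → f = -305
The feasible region has finitely many vertices and no improving ray; the maximum is -85 at (0, 17).

bounded optimum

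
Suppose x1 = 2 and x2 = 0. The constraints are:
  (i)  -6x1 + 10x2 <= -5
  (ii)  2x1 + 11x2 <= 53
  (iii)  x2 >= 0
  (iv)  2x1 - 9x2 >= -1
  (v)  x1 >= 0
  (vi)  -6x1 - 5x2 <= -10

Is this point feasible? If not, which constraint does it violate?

feasible

(i): -12 ≤ -5 ✓
(ii): 4 ≤ 53 ✓
(iii): 0 ≥ 0 ✓
(iv): 4 ≥ -1 ✓
(v): 2 ≥ 0 ✓
(vi): -12 ≤ -10 ✓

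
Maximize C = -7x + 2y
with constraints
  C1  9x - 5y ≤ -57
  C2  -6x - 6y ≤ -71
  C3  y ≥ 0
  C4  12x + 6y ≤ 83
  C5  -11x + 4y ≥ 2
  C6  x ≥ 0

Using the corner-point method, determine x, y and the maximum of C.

The binding constraints are 12x + 6y = 83 and x = 0.
Solving simultaneously gives x = 0, y = 83/6.

x = 0, y = 83/6, maximum C = 83/3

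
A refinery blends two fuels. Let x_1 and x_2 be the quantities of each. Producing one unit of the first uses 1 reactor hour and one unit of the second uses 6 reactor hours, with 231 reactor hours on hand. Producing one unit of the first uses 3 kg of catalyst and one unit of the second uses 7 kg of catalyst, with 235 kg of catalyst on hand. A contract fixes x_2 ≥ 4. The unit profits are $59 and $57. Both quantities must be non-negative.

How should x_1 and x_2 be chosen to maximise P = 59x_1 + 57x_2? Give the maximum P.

x_1 = 69, x_2 = 4, maximum P = 4299

Vertices and P = 59x_1 + 57x_2:
  (0, 235/7) → P = 13395/7
  (0, 4) → P = 228
  (69, 4) → P = 4299

At the optimal vertex, 3x_1 + 7x_2 = 235 and x_2 = 4.
Solving simultaneously gives x_1 = 69, x_2 = 4.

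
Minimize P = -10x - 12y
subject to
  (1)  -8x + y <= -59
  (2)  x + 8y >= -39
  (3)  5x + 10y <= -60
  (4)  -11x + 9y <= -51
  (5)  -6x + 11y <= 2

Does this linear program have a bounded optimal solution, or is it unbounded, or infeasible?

infeasible

The boundaries -8x + y = -59 and x + 8y = -39 meet at (433/65, -371/65), but that point violates 5x + 10y ≤ -60. Every candidate vertex is excluded by some other constraint, so the feasible region is empty.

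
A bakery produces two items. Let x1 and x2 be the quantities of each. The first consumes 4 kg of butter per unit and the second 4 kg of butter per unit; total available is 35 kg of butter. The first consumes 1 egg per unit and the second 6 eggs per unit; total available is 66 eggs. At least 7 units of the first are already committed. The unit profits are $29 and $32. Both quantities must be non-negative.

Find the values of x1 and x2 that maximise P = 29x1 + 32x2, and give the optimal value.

Vertices and P = 29x1 + 32x2:
  (35/4, 0) → P = 1015/4
  (7, 0) → P = 203
  (7, 7/4) → P = 259

x1 = 7, x2 = 7/4, maximum P = 259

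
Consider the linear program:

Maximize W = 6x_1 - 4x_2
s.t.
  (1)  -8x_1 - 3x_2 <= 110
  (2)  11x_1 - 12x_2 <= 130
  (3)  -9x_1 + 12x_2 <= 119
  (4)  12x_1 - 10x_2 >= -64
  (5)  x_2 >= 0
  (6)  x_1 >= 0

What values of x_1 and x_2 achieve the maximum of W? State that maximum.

x_1 = 249/2, x_2 = 2479/24, maximum W = 2003/6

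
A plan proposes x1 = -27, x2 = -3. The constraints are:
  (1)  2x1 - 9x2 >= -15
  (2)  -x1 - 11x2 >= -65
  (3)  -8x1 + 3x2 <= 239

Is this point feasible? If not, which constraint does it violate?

Constraint (1): 2x1 - 9x2 = -27, which is not ≥ -15. All other constraints are satisfied.

not feasible — violates (1)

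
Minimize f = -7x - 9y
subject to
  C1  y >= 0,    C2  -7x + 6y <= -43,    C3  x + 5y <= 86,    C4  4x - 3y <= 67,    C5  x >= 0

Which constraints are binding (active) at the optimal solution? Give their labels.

C3 and C4

Corner points and f = -7x - 9y:
  (43/7, 0) → f = -43
  (67/4, 0) → f = -469/4
  (731/41, 559/41) → f = -10148/41
  (593/23, 277/23) → f = -6644/23

The minimum is at (593/23, 277/23). Substituting into each constraint, equality holds for C3 and C4; the remaining constraints have slack.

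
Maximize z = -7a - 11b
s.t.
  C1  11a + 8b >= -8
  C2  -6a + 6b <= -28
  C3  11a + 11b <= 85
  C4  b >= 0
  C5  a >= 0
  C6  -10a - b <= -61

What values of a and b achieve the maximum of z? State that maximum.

a = 61/10, b = 0, maximum z = -427/10

Feasible corners and z = -7a - 11b:
  (409/66, 101/66) → z = -1987/33
  (197/33, 43/33) → z = -1852/33
  (85/11, 0) → z = -595/11
  (61/10, 0) → z = -427/10

The optimum lies where b = 0 and -10a - b = -61.
Solving simultaneously gives a = 61/10, b = 0.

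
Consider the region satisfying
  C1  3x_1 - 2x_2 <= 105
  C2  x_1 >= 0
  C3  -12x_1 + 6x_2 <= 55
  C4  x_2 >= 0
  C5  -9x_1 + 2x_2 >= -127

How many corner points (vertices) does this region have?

The feasible vertices (each the meet of two boundaries and inside every other half-plane) are:
  (0, 55/6)
  (0, 0)
  (436/15, 673/10)
  (127/9, 0)

4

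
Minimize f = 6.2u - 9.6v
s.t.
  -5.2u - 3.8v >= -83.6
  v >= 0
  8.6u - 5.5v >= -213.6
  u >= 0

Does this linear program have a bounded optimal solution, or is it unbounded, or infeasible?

Corner points and f = 6.2u - 9.6v:
  (209/13, 0) → f = 6479/65
  (0, 22) → f = -211.2
  (0, 0) → f = 0
The feasible region has finitely many vertices and no improving ray; the minimum is -211.2 at (0, 22).

bounded optimum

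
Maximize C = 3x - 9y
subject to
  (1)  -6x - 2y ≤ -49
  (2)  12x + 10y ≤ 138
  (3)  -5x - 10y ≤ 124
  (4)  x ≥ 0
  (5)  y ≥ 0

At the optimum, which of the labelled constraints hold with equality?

(2) and (5)

Feasible corners and C = 3x - 9y:
  (107/18, 20/3) → C = -253/6
  (49/6, 0) → C = 49/2
  (23/2, 0) → C = 69/2

The maximum is at (23/2, 0). Substituting into each constraint, equality holds for (2) and (5); the remaining constraints have slack.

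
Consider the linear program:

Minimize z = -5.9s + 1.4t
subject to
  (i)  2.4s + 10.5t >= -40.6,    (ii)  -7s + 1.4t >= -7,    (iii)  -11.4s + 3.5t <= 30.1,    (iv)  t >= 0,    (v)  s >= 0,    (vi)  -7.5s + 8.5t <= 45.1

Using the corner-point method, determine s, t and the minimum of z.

Vertices and z = -5.9s + 1.4t:
  (1, 0) → z = -59/10
  (438/175, 263/35) → z = -3716/875
  (0, 0) → z = 0
  (0, 451/85) → z = 3157/425

s = 1, t = 0, minimum z = -5.9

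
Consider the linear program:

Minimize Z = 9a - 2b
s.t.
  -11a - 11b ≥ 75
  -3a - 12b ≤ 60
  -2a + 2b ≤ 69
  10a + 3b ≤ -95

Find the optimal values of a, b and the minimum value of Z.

a = -158/5, b = 29/10, minimum Z = -1451/5

Feasible corners and Z = 9a - 2b:
  (-909/44, 609/44) → Z = -9399/44
  (-820/77, 295/77) → Z = -7970/77
  (-158/5, 29/10) → Z = -1451/5
  (-320/37, -105/37) → Z = -2670/37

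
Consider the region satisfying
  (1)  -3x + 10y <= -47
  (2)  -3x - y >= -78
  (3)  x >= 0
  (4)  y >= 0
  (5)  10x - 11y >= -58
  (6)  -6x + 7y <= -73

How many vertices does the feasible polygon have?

The feasible vertices (each the meet of two boundaries and inside every other half-plane) are:
  (827/33, 31/11)
  (47/3, 0)
  (26, 0)

3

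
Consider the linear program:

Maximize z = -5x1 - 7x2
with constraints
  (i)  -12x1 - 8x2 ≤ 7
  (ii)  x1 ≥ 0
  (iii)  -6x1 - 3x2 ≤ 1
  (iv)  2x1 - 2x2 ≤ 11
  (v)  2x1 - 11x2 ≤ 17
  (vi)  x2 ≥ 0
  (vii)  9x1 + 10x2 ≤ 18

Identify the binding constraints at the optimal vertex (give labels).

(ii) and (vi)

Corner points and z = -5x1 - 7x2:
  (0, 0) → z = 0
  (0, 9/5) → z = -63/5
  (2, 0) → z = -10

The maximum is at (0, 0). Substituting into each constraint, equality holds for (ii) and (vi); the remaining constraints have slack.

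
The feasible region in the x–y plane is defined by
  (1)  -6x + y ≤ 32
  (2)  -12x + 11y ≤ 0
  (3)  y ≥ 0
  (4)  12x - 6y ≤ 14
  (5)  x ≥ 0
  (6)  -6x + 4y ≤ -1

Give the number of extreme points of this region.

4

Pairwise boundary intersections that survive every other constraint:
  (77/30, 14/5)
  (11/18, 2/3)
  (7/6, 0)
  (1/6, 0)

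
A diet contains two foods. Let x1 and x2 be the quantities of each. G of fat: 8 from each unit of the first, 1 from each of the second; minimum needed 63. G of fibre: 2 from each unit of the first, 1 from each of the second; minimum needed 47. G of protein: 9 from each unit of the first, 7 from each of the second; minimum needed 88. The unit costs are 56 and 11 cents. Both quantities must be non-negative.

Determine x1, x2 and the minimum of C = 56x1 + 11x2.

Feasible corners and C = 56x1 + 11x2:
  (0, 63) → C = 693
  (47/2, 0) → C = 1316
  (8/3, 125/3) → C = 1823/3
The feasible region is unbounded (it extends along (0, 1), (1, 0)), but C strictly increases along every unbounded feasible direction, so there is no improving ray and the minimum is attained at a vertex.

The optimum lies where 8x1 + x2 = 63 and 2x1 + x2 = 47.
Solving simultaneously gives x1 = 8/3, x2 = 125/3.

x1 = 8/3, x2 = 125/3, minimum C = 1823/3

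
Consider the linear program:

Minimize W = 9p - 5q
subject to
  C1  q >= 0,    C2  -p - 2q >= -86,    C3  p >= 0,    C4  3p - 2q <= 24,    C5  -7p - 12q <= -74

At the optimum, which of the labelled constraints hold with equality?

C2 and C3

Corner points and W = 9p - 5q:
  (0, 43) → W = -215
  (55/2, 117/4) → W = 405/4
  (0, 37/6) → W = -185/6
  (218/25, 27/25) → W = 1827/25

The minimum is at (0, 43). Substituting into each constraint, equality holds for C2 and C3; the remaining constraints have slack.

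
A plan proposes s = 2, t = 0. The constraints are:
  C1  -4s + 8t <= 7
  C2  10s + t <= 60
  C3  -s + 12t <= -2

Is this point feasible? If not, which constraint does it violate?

feasible

C1: -8 ≤ 7 ✓
C2: 20 ≤ 60 ✓
C3: -2 ≤ -2 ✓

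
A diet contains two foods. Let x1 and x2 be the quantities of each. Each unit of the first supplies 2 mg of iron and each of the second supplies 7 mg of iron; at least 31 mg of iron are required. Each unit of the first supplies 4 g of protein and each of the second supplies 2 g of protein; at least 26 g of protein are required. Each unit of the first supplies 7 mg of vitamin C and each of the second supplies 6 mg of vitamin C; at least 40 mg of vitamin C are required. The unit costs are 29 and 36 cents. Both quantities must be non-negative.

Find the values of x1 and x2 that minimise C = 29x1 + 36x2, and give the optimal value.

x1 = 5, x2 = 3, minimum C = 253

Extreme points and C = 29x1 + 36x2:
  (0, 13) → C = 468
  (31/2, 0) → C = 899/2
  (5, 3) → C = 253
The feasible region is unbounded (it extends along (0, 1), (1, 0)), but C strictly increases along every unbounded feasible direction, so there is no improving ray and the minimum is attained at a vertex.

At the optimal vertex, 2x1 + 7x2 = 31 and 4x1 + 2x2 = 26.
Solving simultaneously gives x1 = 5, x2 = 3.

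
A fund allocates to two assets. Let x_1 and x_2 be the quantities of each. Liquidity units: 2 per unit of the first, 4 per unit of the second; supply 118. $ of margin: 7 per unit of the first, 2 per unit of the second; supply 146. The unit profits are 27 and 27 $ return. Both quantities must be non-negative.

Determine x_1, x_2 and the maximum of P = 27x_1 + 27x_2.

Corner points and P = 27x_1 + 27x_2:
  (0, 0) → P = 0
  (0, 59/2) → P = 1593/2
  (146/7, 0) → P = 3942/7
  (29/2, 89/4) → P = 3969/4

At the optimal vertex, 2x_1 + 4x_2 = 118 and 7x_1 + 2x_2 = 146.
Solving simultaneously gives x_1 = 29/2, x_2 = 89/4.

x_1 = 29/2, x_2 = 89/4, maximum P = 3969/4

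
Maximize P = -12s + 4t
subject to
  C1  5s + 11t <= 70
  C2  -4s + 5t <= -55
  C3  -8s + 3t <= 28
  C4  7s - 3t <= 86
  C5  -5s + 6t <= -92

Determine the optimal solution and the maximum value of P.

s = -114, t = -884/3, maximum P = 568/3

Corner points and P = -12s + 4t:
  (-114, -884/3) → P = 568/3
  (-148/11, -292/11) → P = 608/11
  (80/9, -214/27) → P = -3736/27

At the optimal vertex, -8s + 3t = 28 and 7s - 3t = 86.
Solving simultaneously gives s = -114, t = -884/3.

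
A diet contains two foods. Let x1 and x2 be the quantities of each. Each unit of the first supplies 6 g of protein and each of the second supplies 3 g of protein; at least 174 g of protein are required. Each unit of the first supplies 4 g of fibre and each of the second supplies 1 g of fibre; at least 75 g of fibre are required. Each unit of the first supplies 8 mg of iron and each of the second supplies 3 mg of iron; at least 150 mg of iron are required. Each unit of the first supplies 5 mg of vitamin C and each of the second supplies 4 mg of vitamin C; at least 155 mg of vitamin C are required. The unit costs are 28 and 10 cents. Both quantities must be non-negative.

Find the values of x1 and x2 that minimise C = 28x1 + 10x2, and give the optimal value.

Vertices and C = 28x1 + 10x2:
  (0, 75) → C = 750
  (31, 0) → C = 868
  (17/2, 41) → C = 648
  (77/3, 20/3) → C = 2356/3
The feasible region is unbounded (it extends along (0, 1), (1, 0)), but C strictly increases along every unbounded feasible direction, so there is no improving ray and the minimum is attained at a vertex.

x1 = 17/2, x2 = 41, minimum C = 648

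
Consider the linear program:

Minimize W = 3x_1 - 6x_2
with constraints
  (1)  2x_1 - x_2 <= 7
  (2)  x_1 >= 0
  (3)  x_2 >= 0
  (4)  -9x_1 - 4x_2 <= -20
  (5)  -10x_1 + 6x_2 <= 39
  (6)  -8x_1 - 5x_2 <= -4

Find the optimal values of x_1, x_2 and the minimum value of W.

Vertices and W = 3x_1 - 6x_2:
  (7/2, 0) → W = 21/2
  (81/2, 74) → W = -645/2
  (0, 5) → W = -30
  (0, 13/2) → W = -39
  (20/9, 0) → W = 20/3

x_1 = 81/2, x_2 = 74, minimum W = -645/2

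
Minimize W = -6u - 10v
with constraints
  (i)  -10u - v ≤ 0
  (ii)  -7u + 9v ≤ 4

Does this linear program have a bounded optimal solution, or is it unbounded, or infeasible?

unbounded

From the feasible point (-4/97, 40/97), moving in the direction (9, 7) keeps every constraint satisfied while W decreases without bound.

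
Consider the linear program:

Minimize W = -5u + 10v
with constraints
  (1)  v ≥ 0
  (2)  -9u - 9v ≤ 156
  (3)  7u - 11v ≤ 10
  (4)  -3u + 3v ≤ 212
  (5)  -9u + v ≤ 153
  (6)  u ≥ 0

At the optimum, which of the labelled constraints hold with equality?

(1) and (3)

Corner points and W = -5u + 10v:
  (10/7, 0) → W = -50/7
  (0, 0) → W = 0
  (0, 212/3) → W = 2120/3
The feasible region is unbounded (it extends along (11, 7), (1, 1)), but W strictly increases along every unbounded feasible direction, so there is no improving ray and the minimum is attained at a vertex.

The minimum is at (10/7, 0). Substituting into each constraint, equality holds for (1) and (3); the remaining constraints have slack.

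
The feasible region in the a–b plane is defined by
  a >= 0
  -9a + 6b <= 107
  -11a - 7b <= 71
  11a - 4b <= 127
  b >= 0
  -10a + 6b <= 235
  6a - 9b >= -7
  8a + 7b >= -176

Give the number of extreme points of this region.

Intersecting each pair of boundary lines and keeping only the points that satisfy every inequality leaves:
  (0, 0)
  (0, 7/9)
  (127/11, 0)
  (1171/75, 839/75)

4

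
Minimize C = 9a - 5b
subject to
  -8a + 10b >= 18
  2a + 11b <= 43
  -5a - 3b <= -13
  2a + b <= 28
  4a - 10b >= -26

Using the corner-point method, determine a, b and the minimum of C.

Feasible corners and C = 9a - 5b:
  (38/37, 97/37) → C = -143/37
  (2, 17/5) → C = 1
  (26/31, 91/31) → C = -221/31

The optimum lies where -5a - 3b = -13 and 4a - 10b = -26.
Solving simultaneously gives a = 26/31, b = 91/31.

a = 26/31, b = 91/31, minimum C = -221/31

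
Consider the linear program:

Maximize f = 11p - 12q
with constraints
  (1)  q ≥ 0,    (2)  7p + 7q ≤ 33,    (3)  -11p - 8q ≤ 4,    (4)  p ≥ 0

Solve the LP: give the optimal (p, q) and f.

Feasible corners and f = 11p - 12q:
  (33/7, 0) → f = 363/7
  (0, 0) → f = 0
  (0, 33/7) → f = -396/7

At the optimal vertex, q = 0 and 7p + 7q = 33.
Solving simultaneously gives p = 33/7, q = 0.

p = 33/7, q = 0, maximum f = 363/7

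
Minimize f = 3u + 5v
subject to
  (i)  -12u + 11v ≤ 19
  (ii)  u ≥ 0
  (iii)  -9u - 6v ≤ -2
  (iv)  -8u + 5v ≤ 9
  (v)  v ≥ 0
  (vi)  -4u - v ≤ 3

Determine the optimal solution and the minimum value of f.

u = 2/9, v = 0, minimum f = 2/3

Feasible corners and f = 3u + 5v:
  (0, 19/11) → f = 95/11
  (0, 1/3) → f = 5/3
  (2/9, 0) → f = 2/3
The feasible region is unbounded (it extends along (11, 12), (1, 0)), but f strictly increases along every unbounded feasible direction, so there is no improving ray and the minimum is attained at a vertex.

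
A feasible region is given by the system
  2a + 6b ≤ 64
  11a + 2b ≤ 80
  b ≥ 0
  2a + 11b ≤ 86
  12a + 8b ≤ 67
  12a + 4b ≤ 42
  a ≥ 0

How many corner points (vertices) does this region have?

5

Pairwise boundary intersections that survive every other constraint:
  (7/2, 0)
  (0, 0)
  (49/116, 449/58)
  (0, 86/11)
  (17/12, 25/4)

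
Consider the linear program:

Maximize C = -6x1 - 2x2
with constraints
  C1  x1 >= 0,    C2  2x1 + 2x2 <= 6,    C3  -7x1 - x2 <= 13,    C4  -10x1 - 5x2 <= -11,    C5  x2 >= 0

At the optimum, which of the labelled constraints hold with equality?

C1 and C4

Corner points and C = -6x1 - 2x2:
  (0, 3) → C = -6
  (0, 11/5) → C = -22/5
  (3, 0) → C = -18
  (11/10, 0) → C = -33/5

The maximum is at (0, 11/5). Substituting into each constraint, equality holds for C1 and C4; the remaining constraints have slack.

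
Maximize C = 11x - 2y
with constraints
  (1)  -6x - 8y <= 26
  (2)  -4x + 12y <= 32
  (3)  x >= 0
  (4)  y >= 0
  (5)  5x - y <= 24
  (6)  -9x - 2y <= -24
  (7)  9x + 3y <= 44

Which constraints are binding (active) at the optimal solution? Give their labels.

Corner points and C = 11x - 2y:
  (56/29, 96/29) → C = 424/29
  (18/5, 58/15) → C = 478/15
  (24/5, 0) → C = 264/5
  (8/3, 0) → C = 88/3
  (29/6, 1/6) → C = 317/6

The maximum is at (29/6, 1/6). Substituting into each constraint, equality holds for (5) and (7); the remaining constraints have slack.

(5) and (7)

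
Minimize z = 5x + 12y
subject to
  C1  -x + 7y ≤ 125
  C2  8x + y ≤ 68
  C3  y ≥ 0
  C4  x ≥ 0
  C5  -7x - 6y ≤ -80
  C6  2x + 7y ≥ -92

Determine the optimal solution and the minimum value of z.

Vertices and z = 5x + 12y:
  (117/19, 356/19) → z = 4857/19
  (0, 125/7) → z = 1500/7
  (8, 4) → z = 88
  (0, 40/3) → z = 160

x = 8, y = 4, minimum z = 88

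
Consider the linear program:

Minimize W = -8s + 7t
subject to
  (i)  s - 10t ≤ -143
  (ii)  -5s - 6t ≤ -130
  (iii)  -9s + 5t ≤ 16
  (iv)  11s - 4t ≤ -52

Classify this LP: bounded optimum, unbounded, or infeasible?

infeasible

The boundaries s - 10t = -143 and -5s - 6t = -130 meet at (221/28, 845/56), but that point violates 11s - 4t ≤ -52. Every candidate vertex is excluded by some other constraint, so the feasible region is empty.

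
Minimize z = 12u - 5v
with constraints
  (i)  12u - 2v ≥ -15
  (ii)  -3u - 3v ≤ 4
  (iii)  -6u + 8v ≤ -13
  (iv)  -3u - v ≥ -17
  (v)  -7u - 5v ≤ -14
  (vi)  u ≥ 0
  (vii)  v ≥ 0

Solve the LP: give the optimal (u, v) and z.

Feasible corners and z = 12u - 5v:
  (149/30, 21/10) → z = 491/10
  (13/6, 0) → z = 26
  (17/3, 0) → z = 68

The optimum lies where -6u + 8v = -13 and v = 0.
Solving simultaneously gives u = 13/6, v = 0.

u = 13/6, v = 0, minimum z = 26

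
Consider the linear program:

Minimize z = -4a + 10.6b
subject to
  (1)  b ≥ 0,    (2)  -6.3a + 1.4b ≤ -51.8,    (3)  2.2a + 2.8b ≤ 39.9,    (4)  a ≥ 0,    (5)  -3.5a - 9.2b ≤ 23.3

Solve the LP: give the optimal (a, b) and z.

a = 399/22, b = 0, minimum z = -798/11

The optimum lies where b = 0 and 2.2a + 2.8b = 39.9.
Solving simultaneously gives a = 399/22, b = 0.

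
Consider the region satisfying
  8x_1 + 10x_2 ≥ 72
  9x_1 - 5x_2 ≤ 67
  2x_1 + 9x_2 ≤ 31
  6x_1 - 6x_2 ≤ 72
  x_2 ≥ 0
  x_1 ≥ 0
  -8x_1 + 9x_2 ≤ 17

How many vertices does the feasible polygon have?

Pairwise boundary intersections that survive every other constraint:
  (103/13, 56/65)
  (13/2, 2)
  (758/91, 145/91)

3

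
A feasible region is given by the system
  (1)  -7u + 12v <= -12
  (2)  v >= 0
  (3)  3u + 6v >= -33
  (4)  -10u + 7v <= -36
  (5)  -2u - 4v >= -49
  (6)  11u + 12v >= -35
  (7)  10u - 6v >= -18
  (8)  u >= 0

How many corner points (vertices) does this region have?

Intersecting each pair of boundary lines and keeping only the points that satisfy every inequality leaves:
  (348/71, 132/71)
  (159/13, 319/52)
  (18/5, 0)
  (49/2, 0)

4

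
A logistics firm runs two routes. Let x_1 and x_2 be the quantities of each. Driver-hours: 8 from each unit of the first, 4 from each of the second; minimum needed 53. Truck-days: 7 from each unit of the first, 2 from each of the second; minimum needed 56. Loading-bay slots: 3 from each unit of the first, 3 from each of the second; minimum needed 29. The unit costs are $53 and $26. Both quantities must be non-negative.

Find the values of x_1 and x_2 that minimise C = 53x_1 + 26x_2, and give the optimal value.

x_1 = 22/3, x_2 = 7/3, minimum C = 1348/3

Feasible corners and C = 53x_1 + 26x_2:
  (0, 28) → C = 728
  (29/3, 0) → C = 1537/3
  (22/3, 7/3) → C = 1348/3
The feasible region is unbounded (it extends along (0, 1), (1, 0)), but C strictly increases along every unbounded feasible direction, so there is no improving ray and the minimum is attained at a vertex.

The binding constraints are 7x_1 + 2x_2 = 56 and 3x_1 + 3x_2 = 29.
Solving simultaneously gives x_1 = 22/3, x_2 = 7/3.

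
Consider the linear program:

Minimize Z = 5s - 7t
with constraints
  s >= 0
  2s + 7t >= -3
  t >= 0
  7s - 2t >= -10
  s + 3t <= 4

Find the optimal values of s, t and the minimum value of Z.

Extreme points and Z = 5s - 7t:
  (0, 0) → Z = 0
  (0, 4/3) → Z = -28/3
  (4, 0) → Z = 20

The optimum lies where s = 0 and s + 3t = 4.
Solving simultaneously gives s = 0, t = 4/3.

s = 0, t = 4/3, minimum Z = -28/3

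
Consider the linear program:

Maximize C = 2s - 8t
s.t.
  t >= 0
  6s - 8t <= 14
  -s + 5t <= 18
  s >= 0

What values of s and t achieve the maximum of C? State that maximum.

s = 7/3, t = 0, maximum C = 14/3

Feasible corners and C = 2s - 8t:
  (7/3, 0) → C = 14/3
  (0, 0) → C = 0
  (107/11, 61/11) → C = -274/11
  (0, 18/5) → C = -144/5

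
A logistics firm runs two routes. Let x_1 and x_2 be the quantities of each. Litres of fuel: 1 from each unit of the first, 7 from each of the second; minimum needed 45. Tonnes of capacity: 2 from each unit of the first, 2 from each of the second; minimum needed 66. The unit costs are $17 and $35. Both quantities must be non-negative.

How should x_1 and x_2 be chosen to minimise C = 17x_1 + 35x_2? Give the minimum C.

Corner points and C = 17x_1 + 35x_2:
  (0, 33) → C = 1155
  (45, 0) → C = 765
  (31, 2) → C = 597
The feasible region is unbounded (it extends along (0, 1), (1, 0)), but C strictly increases along every unbounded feasible direction, so there is no improving ray and the minimum is attained at a vertex.

The binding constraints are x_1 + 7x_2 = 45 and 2x_1 + 2x_2 = 66.
Solving simultaneously gives x_1 = 31, x_2 = 2.

x_1 = 31, x_2 = 2, minimum C = 597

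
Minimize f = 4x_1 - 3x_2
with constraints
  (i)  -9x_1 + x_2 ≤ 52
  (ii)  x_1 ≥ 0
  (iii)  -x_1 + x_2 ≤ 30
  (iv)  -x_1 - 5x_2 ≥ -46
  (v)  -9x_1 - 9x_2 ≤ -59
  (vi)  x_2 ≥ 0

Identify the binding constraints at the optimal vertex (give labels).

(ii) and (iv)

Vertices and f = 4x_1 - 3x_2:
  (0, 46/5) → f = -138/5
  (0, 59/9) → f = -59/3
  (46, 0) → f = 184
  (59/9, 0) → f = 236/9

The minimum is at (0, 46/5). Substituting into each constraint, equality holds for (ii) and (iv); the remaining constraints have slack.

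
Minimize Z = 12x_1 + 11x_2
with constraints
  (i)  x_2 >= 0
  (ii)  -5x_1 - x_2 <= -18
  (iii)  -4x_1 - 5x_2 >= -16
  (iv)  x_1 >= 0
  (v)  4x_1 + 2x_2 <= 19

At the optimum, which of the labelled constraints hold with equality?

Feasible corners and Z = 12x_1 + 11x_2:
  (18/5, 0) → Z = 216/5
  (4, 0) → Z = 48
  (74/21, 8/21) → Z = 976/21

The minimum is at (18/5, 0). Substituting into each constraint, equality holds for (i) and (ii); the remaining constraints have slack.

(i) and (ii)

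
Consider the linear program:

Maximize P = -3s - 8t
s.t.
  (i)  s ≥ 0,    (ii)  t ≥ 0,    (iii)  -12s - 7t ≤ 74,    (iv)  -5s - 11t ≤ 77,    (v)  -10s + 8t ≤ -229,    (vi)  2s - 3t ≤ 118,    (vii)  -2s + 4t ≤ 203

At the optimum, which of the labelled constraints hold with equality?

Vertices and P = -3s - 8t:
  (229/10, 0) → P = -687/10
  (59, 0) → P = -177
  (635/6, 311/3) → P = -6881/6
  (1081/2, 321) → P = -8379/2

The maximum is at (229/10, 0). Substituting into each constraint, equality holds for (ii) and (v); the remaining constraints have slack.

(ii) and (v)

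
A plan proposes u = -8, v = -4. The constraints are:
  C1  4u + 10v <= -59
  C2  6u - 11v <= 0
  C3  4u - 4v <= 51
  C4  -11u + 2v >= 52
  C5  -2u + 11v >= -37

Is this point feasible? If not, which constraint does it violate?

feasible

C1: -72 ≤ -59 ✓
C2: -4 ≤ 0 ✓
C3: -16 ≤ 51 ✓
C4: 80 ≥ 52 ✓
C5: -28 ≥ -37 ✓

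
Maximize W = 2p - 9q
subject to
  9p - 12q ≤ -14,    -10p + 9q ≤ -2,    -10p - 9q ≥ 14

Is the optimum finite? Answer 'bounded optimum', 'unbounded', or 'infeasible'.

infeasible

The boundaries 9p - 12q = -14 and -10p + 9q = -2 meet at (50/13, 158/39), but that point violates -10p - 9q ≥ 14. Every candidate vertex is excluded by some other constraint, so the feasible region is empty.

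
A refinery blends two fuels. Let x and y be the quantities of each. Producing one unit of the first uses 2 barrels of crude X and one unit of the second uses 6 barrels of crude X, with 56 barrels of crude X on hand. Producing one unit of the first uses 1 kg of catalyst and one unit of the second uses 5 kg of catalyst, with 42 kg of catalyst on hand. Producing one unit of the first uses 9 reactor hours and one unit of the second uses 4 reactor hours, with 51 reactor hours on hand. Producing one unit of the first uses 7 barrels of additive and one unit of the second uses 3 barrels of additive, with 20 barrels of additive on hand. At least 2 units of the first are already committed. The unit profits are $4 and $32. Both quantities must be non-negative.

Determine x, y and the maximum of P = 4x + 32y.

Vertices and P = 4x + 32y:
  (20/7, 0) → P = 80/7
  (2, 0) → P = 8
  (2, 2) → P = 72

The binding constraints are 7x + 3y = 20 and x = 2.
Solving simultaneously gives x = 2, y = 2.

x = 2, y = 2, maximum P = 72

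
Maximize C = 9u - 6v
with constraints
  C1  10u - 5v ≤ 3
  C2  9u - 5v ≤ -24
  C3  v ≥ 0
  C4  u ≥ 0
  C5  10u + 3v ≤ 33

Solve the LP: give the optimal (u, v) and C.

Feasible corners and C = 9u - 6v:
  (0, 24/5) → C = -144/5
  (93/77, 537/77) → C = -2385/77
  (0, 11) → C = -66

The optimum lies where 9u - 5v = -24 and u = 0.
Solving simultaneously gives u = 0, v = 24/5.

u = 0, v = 24/5, maximum C = -144/5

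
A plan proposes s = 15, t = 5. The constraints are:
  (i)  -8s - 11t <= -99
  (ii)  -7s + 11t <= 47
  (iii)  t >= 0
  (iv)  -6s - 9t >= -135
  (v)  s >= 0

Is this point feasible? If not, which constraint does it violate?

(i): -175 ≤ -99 ✓
(ii): -50 ≤ 47 ✓
(iii): 5 ≥ 0 ✓
(iv): -135 ≥ -135 ✓
(v): 15 ≥ 0 ✓

feasible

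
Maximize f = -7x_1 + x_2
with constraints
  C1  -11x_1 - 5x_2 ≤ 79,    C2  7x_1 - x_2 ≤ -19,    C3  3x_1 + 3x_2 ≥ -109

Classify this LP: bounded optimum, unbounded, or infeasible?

From the feasible point (-87/23, -172/23), moving in the direction (-5, 11) keeps every constraint satisfied while f increases without bound.

unbounded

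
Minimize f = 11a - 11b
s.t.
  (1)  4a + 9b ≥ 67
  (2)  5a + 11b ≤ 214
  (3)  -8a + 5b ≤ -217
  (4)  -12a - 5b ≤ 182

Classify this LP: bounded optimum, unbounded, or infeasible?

bounded optimum

Feasible corners and f = 11a - 11b:
  (1189, -521) → f = 18810
  (572/23, -83/23) → f = 7205/23
  (3457/113, 627/113) → f = 31130/113
The feasible region has finitely many vertices and no improving ray; the minimum is 31130/113 at (3457/113, 627/113).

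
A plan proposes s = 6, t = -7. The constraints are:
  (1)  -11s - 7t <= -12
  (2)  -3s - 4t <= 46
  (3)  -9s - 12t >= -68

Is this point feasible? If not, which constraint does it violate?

(1): -17 ≤ -12 ✓
(2): 10 ≤ 46 ✓
(3): 30 ≥ -68 ✓

feasible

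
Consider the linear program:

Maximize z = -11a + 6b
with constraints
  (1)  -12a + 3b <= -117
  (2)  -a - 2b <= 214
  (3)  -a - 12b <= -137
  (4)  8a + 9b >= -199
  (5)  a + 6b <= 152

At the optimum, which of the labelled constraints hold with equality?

(1) and (5)

Vertices and z = -11a + 6b:
  (605/49, 509/49) → z = -3601/49
  (386/25, 569/25) → z = -832/25
  (167, -5/2) → z = -1852

The maximum is at (386/25, 569/25). Substituting into each constraint, equality holds for (1) and (5); the remaining constraints have slack.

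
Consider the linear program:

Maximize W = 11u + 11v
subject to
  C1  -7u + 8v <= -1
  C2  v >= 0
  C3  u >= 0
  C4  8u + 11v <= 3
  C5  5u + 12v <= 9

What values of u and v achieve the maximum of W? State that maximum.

Vertices and W = 11u + 11v:
  (1/7, 0) → W = 11/7
  (35/141, 13/141) → W = 176/47
  (3/8, 0) → W = 33/8

u = 3/8, v = 0, maximum W = 33/8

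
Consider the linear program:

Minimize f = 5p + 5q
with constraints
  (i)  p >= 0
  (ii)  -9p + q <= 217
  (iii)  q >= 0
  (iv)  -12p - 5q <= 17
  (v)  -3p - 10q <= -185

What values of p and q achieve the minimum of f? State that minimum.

Corner points and f = 5p + 5q:
  (0, 217) → f = 1085
  (0, 37/2) → f = 185/2
  (185/3, 0) → f = 925/3
The feasible region is unbounded (it extends along (1, 0), (1, 9)), but f strictly increases along every unbounded feasible direction, so there is no improving ray and the minimum is attained at a vertex.

At the optimal vertex, p = 0 and -3p - 10q = -185.
Solving simultaneously gives p = 0, q = 37/2.

p = 0, q = 37/2, minimum f = 185/2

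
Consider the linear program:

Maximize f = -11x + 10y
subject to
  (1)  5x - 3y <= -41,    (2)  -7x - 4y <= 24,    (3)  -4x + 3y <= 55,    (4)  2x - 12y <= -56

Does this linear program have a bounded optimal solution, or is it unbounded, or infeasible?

Corner points and f = -11x + 10y:
  (-236/41, 167/41) → f = 4266/41
  (14, 37) → f = 216
  (-292/37, 289/37) → f = 6102/37
The feasible region has finitely many vertices and no improving ray; the maximum is 216 at (14, 37).

bounded optimum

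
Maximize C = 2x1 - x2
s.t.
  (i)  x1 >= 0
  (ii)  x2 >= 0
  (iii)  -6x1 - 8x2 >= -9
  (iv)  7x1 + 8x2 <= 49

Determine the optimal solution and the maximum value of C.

x1 = 3/2, x2 = 0, maximum C = 3

Feasible corners and C = 2x1 - x2:
  (0, 0) → C = 0
  (0, 9/8) → C = -9/8
  (3/2, 0) → C = 3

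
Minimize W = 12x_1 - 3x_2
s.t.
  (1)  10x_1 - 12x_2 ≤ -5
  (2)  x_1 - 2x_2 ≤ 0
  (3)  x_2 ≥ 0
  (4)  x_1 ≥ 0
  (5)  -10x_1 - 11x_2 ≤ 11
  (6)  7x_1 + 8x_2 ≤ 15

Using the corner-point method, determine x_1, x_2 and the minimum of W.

Extreme points and W = 12x_1 - 3x_2:
  (0, 5/12) → W = -5/4
  (35/41, 185/164) → W = 1125/164
  (0, 15/8) → W = -45/8

x_1 = 0, x_2 = 15/8, minimum W = -45/8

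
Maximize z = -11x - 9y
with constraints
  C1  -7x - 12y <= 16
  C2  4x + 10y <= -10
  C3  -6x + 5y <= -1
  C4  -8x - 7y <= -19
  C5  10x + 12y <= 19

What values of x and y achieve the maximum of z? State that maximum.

x = 5, y = -3, maximum z = -28

Corner points and z = -11x - 9y:
  (340/47, -261/47) → z = -1391/47
  (35/3, -293/36) → z = -661/12
  (5, -3) → z = -28
  (155/26, -44/13) → z = -913/26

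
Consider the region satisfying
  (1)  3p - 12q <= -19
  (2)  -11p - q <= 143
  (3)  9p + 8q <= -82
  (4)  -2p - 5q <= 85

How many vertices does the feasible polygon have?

The feasible vertices (each the meet of two boundaries and inside every other half-plane) are:
  (-347/27, -44/27)
  (-284/33, -25/44)
  (-1062/79, 385/79)

3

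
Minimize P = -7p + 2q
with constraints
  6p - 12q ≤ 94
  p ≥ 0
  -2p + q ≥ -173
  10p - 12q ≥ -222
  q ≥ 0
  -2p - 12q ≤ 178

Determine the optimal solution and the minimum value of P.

p = 1149/7, q = 1087/7, minimum P = -5869/7

Extreme points and P = -7p + 2q:
  (991/9, 425/9) → P = -2029/3
  (47/3, 0) → P = -329/3
  (0, 37/2) → P = 37
  (0, 0) → P = 0
  (1149/7, 1087/7) → P = -5869/7

At the optimal vertex, -2p + q = -173 and 10p - 12q = -222.
Solving simultaneously gives p = 1149/7, q = 1087/7.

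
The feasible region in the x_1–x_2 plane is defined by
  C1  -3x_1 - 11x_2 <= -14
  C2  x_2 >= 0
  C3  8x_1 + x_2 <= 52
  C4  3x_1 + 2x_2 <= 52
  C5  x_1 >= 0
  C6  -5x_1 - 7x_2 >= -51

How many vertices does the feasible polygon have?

5

Of the 15 pairwise boundary intersections, those satisfying every inequality are:
  (14/3, 0)
  (0, 14/11)
  (13/2, 0)
  (313/51, 148/51)
  (0, 51/7)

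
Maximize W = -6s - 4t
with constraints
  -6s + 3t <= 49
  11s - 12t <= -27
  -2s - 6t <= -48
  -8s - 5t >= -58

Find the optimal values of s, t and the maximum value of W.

s = -25/7, t = 193/21, maximum W = -46/3

Corner points and W = -6s - 4t:
  (-25/7, 193/21) → W = -46/3
  (-71/54, 370/27) → W = -1267/27
  (54/19, 134/19) → W = -860/19

At the optimal vertex, -6s + 3t = 49 and -2s - 6t = -48.
Solving simultaneously gives s = -25/7, t = 193/21.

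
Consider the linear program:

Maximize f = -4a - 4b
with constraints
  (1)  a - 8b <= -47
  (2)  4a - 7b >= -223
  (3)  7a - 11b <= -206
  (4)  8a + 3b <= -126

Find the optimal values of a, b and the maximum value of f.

a = -291/5, b = -7/5, maximum f = 1192/5

Corner points and f = -4a - 4b:
  (-291/5, -7/5) → f = 1192/5
  (-377/15, 41/15) → f = 448/5
  (-1551/68, 320/17) → f = 271/17
  (-2004/109, 766/109) → f = 4952/109

The binding constraints are a - 8b = -47 and 4a - 7b = -223.
Solving simultaneously gives a = -291/5, b = -7/5.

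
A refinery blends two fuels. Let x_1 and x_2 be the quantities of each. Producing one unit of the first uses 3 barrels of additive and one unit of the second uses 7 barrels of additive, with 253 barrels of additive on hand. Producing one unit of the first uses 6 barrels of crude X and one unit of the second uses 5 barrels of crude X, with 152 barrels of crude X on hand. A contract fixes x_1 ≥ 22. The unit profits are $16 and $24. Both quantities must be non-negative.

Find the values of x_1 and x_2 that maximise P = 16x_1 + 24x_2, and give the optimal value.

Feasible corners and P = 16x_1 + 24x_2:
  (76/3, 0) → P = 1216/3
  (22, 0) → P = 352
  (22, 4) → P = 448

At the optimal vertex, 6x_1 + 5x_2 = 152 and x_1 = 22.
Solving simultaneously gives x_1 = 22, x_2 = 4.

x_1 = 22, x_2 = 4, maximum P = 448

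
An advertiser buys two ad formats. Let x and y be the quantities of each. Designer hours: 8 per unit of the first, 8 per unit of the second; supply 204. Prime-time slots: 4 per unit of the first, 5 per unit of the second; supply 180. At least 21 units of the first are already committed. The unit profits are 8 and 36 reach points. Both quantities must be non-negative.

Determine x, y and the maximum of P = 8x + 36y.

Vertices and P = 8x + 36y:
  (51/2, 0) → P = 204
  (21, 0) → P = 168
  (21, 9/2) → P = 330

At the optimal vertex, 8x + 8y = 204 and x = 21.
Solving simultaneously gives x = 21, y = 9/2.

x = 21, y = 9/2, maximum P = 330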